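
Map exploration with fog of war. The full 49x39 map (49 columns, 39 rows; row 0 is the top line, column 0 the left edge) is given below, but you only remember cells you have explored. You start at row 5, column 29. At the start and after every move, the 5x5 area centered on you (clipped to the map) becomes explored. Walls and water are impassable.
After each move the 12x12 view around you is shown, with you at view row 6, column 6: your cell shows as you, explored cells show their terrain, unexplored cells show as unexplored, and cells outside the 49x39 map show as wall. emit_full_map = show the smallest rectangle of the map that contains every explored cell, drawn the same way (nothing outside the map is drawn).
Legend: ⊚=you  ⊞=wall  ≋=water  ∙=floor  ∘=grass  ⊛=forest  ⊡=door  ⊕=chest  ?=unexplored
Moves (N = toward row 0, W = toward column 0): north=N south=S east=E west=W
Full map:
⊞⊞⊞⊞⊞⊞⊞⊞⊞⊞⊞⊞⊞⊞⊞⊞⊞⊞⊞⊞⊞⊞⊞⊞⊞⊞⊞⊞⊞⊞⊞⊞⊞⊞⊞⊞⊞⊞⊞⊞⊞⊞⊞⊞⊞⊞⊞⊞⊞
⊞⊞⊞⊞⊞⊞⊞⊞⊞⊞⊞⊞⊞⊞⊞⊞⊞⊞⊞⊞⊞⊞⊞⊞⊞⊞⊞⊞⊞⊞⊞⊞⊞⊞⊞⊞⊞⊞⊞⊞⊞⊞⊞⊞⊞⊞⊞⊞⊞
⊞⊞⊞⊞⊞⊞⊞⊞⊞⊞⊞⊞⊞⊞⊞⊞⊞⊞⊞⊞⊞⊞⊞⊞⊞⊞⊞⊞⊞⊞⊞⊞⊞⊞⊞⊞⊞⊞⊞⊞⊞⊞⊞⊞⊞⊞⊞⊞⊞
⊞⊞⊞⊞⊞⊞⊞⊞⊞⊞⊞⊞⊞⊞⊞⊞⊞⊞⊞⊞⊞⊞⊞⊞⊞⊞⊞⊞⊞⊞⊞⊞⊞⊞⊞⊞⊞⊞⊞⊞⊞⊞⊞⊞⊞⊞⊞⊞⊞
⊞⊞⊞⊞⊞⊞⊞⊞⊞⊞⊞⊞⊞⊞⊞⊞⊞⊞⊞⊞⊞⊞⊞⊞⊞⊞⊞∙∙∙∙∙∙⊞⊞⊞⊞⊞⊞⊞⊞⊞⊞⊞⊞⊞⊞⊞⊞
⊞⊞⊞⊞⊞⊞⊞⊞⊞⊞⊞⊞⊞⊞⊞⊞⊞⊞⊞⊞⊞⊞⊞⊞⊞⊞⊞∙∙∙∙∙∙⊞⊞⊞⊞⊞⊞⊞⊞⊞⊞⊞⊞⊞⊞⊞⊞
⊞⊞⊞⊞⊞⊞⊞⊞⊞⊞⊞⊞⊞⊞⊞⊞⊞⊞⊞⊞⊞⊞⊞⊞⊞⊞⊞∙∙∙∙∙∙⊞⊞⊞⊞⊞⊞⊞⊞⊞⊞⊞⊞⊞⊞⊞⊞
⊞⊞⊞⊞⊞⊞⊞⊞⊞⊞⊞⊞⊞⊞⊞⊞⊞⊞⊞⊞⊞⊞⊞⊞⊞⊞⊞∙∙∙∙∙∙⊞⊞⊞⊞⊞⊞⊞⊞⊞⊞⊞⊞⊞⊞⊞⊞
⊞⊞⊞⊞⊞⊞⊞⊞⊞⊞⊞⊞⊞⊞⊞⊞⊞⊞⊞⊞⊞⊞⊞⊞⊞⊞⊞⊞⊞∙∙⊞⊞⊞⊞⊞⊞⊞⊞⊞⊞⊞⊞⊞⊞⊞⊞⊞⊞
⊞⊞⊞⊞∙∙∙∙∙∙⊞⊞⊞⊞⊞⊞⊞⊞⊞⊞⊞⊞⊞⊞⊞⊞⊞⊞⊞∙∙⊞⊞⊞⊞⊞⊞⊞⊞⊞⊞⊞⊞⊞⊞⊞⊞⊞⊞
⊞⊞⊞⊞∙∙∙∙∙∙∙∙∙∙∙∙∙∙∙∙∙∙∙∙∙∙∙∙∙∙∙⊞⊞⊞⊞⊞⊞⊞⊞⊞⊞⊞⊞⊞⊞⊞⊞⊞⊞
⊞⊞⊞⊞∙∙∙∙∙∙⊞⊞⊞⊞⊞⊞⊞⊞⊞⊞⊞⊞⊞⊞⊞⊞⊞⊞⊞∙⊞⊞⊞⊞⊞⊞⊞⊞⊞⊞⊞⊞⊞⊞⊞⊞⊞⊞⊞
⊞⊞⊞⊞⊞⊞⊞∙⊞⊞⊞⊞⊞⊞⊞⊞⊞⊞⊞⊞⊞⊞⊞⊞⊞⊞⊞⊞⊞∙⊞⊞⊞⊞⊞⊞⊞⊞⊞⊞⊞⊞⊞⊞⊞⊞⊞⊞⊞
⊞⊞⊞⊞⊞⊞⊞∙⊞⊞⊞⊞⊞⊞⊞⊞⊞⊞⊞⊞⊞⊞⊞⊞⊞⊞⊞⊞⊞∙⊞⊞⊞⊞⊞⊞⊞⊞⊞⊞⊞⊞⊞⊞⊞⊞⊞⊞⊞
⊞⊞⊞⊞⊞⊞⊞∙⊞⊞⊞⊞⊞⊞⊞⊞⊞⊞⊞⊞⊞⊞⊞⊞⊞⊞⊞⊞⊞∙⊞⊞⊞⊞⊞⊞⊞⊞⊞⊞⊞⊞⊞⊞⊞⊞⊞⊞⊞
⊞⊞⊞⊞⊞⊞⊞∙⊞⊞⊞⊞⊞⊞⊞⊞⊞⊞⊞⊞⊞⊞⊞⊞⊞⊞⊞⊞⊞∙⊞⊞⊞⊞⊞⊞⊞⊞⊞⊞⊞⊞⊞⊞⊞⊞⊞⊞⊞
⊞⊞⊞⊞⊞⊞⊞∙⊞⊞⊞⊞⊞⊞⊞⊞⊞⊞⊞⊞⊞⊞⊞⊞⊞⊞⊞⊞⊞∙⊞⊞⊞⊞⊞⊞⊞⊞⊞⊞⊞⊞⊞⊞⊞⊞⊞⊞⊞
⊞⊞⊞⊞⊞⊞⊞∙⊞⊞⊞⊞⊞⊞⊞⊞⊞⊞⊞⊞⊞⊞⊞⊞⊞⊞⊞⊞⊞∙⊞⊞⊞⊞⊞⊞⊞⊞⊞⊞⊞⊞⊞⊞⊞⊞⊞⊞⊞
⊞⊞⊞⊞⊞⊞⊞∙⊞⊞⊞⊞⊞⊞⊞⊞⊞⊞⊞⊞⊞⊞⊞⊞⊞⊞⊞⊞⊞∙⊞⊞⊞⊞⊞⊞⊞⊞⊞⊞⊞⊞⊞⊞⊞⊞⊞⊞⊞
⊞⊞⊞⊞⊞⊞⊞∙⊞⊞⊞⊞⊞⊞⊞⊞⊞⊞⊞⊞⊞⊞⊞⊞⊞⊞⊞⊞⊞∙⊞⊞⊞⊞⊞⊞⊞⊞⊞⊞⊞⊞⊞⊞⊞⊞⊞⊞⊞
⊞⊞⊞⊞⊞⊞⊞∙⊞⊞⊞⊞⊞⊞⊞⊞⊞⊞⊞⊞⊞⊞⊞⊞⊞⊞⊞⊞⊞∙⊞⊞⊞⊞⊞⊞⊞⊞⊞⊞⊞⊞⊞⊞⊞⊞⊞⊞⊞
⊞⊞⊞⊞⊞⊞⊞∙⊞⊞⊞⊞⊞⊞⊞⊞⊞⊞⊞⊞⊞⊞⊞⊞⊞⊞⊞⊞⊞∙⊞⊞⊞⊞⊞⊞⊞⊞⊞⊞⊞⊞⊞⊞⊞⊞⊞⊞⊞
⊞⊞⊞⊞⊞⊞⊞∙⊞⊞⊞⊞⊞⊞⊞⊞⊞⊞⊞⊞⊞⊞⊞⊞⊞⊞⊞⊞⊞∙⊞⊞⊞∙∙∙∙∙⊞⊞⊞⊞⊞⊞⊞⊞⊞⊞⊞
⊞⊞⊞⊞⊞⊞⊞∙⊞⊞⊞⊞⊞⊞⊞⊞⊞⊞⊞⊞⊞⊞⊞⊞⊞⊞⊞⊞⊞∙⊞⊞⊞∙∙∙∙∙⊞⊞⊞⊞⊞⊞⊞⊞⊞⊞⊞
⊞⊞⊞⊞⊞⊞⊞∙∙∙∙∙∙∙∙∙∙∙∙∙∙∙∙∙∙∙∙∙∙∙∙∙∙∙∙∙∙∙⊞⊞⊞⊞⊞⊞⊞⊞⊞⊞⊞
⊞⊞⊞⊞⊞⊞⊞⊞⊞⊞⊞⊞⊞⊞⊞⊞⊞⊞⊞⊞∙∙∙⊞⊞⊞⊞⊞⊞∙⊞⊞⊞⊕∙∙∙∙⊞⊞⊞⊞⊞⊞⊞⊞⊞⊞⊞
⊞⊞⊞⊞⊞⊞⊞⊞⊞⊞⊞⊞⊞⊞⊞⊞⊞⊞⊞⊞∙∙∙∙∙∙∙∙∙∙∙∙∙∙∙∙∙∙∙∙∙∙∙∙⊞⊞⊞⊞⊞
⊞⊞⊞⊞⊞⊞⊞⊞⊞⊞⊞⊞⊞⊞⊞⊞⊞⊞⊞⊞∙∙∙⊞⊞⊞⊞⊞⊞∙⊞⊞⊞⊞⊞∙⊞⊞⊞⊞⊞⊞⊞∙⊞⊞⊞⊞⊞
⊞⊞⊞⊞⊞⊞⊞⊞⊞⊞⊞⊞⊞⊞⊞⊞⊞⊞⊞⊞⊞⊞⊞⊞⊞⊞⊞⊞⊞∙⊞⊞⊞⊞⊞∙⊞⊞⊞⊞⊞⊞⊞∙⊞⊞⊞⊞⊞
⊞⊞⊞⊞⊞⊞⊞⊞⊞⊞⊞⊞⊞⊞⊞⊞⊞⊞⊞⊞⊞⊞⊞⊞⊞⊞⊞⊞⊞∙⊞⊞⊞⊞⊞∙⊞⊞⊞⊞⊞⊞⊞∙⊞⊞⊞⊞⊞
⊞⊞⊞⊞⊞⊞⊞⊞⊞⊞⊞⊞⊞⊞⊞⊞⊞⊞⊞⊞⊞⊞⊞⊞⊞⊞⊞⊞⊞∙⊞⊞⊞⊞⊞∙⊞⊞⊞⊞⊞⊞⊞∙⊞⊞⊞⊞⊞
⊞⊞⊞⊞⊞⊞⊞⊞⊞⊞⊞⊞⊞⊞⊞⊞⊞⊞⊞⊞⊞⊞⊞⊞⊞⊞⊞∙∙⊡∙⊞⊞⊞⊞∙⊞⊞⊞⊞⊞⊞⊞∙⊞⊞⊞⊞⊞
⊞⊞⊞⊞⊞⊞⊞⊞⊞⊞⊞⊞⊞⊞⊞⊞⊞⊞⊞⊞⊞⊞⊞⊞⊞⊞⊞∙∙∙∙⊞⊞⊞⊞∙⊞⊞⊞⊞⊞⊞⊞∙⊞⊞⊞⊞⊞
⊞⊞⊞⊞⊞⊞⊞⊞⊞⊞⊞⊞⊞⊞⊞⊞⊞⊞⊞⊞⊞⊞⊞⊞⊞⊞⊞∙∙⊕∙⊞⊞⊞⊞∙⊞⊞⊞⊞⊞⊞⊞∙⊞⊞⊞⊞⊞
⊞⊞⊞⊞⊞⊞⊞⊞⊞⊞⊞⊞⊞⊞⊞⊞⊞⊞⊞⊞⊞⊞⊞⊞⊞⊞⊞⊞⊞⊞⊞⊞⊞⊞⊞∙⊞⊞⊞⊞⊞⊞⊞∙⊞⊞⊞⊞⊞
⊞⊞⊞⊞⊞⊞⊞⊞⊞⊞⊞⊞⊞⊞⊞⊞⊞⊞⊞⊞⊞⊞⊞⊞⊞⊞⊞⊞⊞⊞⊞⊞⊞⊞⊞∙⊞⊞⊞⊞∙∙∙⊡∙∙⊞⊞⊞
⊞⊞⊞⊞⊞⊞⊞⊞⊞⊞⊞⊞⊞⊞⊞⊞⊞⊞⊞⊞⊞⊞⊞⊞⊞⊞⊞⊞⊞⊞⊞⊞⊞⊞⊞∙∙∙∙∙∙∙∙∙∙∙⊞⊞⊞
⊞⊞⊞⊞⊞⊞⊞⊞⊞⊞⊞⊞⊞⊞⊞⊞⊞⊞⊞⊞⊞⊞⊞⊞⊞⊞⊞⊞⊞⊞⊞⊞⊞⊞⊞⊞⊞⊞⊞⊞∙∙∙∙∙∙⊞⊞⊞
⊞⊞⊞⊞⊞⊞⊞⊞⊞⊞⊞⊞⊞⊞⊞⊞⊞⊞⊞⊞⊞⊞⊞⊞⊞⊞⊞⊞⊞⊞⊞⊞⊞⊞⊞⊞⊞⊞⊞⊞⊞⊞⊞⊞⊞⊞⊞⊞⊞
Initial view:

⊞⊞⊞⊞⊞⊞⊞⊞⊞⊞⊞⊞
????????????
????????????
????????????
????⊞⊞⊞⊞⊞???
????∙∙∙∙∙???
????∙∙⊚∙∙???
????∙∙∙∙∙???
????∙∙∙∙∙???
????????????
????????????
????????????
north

⊞⊞⊞⊞⊞⊞⊞⊞⊞⊞⊞⊞
⊞⊞⊞⊞⊞⊞⊞⊞⊞⊞⊞⊞
????????????
????????????
????⊞⊞⊞⊞⊞???
????⊞⊞⊞⊞⊞???
????∙∙⊚∙∙???
????∙∙∙∙∙???
????∙∙∙∙∙???
????∙∙∙∙∙???
????????????
????????????

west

⊞⊞⊞⊞⊞⊞⊞⊞⊞⊞⊞⊞
⊞⊞⊞⊞⊞⊞⊞⊞⊞⊞⊞⊞
????????????
????????????
????⊞⊞⊞⊞⊞⊞??
????⊞⊞⊞⊞⊞⊞??
????⊞∙⊚∙∙∙??
????⊞∙∙∙∙∙??
????⊞∙∙∙∙∙??
?????∙∙∙∙∙??
????????????
????????????

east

⊞⊞⊞⊞⊞⊞⊞⊞⊞⊞⊞⊞
⊞⊞⊞⊞⊞⊞⊞⊞⊞⊞⊞⊞
????????????
????????????
???⊞⊞⊞⊞⊞⊞???
???⊞⊞⊞⊞⊞⊞???
???⊞∙∙⊚∙∙???
???⊞∙∙∙∙∙???
???⊞∙∙∙∙∙???
????∙∙∙∙∙???
????????????
????????????

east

⊞⊞⊞⊞⊞⊞⊞⊞⊞⊞⊞⊞
⊞⊞⊞⊞⊞⊞⊞⊞⊞⊞⊞⊞
????????????
????????????
??⊞⊞⊞⊞⊞⊞⊞???
??⊞⊞⊞⊞⊞⊞⊞???
??⊞∙∙∙⊚∙∙???
??⊞∙∙∙∙∙∙???
??⊞∙∙∙∙∙∙???
???∙∙∙∙∙????
????????????
????????????

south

⊞⊞⊞⊞⊞⊞⊞⊞⊞⊞⊞⊞
????????????
????????????
??⊞⊞⊞⊞⊞⊞⊞???
??⊞⊞⊞⊞⊞⊞⊞???
??⊞∙∙∙∙∙∙???
??⊞∙∙∙⊚∙∙???
??⊞∙∙∙∙∙∙???
???∙∙∙∙∙∙???
????????????
????????????
????????????

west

⊞⊞⊞⊞⊞⊞⊞⊞⊞⊞⊞⊞
????????????
????????????
???⊞⊞⊞⊞⊞⊞⊞??
???⊞⊞⊞⊞⊞⊞⊞??
???⊞∙∙∙∙∙∙??
???⊞∙∙⊚∙∙∙??
???⊞∙∙∙∙∙∙??
????∙∙∙∙∙∙??
????????????
????????????
????????????

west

⊞⊞⊞⊞⊞⊞⊞⊞⊞⊞⊞⊞
????????????
????????????
????⊞⊞⊞⊞⊞⊞⊞?
????⊞⊞⊞⊞⊞⊞⊞?
????⊞∙∙∙∙∙∙?
????⊞∙⊚∙∙∙∙?
????⊞∙∙∙∙∙∙?
????⊞∙∙∙∙∙∙?
????????????
????????????
????????????

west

⊞⊞⊞⊞⊞⊞⊞⊞⊞⊞⊞⊞
????????????
????????????
?????⊞⊞⊞⊞⊞⊞⊞
????⊞⊞⊞⊞⊞⊞⊞⊞
????⊞⊞∙∙∙∙∙∙
????⊞⊞⊚∙∙∙∙∙
????⊞⊞∙∙∙∙∙∙
????⊞⊞∙∙∙∙∙∙
????????????
????????????
????????????

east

⊞⊞⊞⊞⊞⊞⊞⊞⊞⊞⊞⊞
????????????
????????????
????⊞⊞⊞⊞⊞⊞⊞?
???⊞⊞⊞⊞⊞⊞⊞⊞?
???⊞⊞∙∙∙∙∙∙?
???⊞⊞∙⊚∙∙∙∙?
???⊞⊞∙∙∙∙∙∙?
???⊞⊞∙∙∙∙∙∙?
????????????
????????????
????????????

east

⊞⊞⊞⊞⊞⊞⊞⊞⊞⊞⊞⊞
????????????
????????????
???⊞⊞⊞⊞⊞⊞⊞??
??⊞⊞⊞⊞⊞⊞⊞⊞??
??⊞⊞∙∙∙∙∙∙??
??⊞⊞∙∙⊚∙∙∙??
??⊞⊞∙∙∙∙∙∙??
??⊞⊞∙∙∙∙∙∙??
????????????
????????????
????????????

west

⊞⊞⊞⊞⊞⊞⊞⊞⊞⊞⊞⊞
????????????
????????????
????⊞⊞⊞⊞⊞⊞⊞?
???⊞⊞⊞⊞⊞⊞⊞⊞?
???⊞⊞∙∙∙∙∙∙?
???⊞⊞∙⊚∙∙∙∙?
???⊞⊞∙∙∙∙∙∙?
???⊞⊞∙∙∙∙∙∙?
????????????
????????????
????????????

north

⊞⊞⊞⊞⊞⊞⊞⊞⊞⊞⊞⊞
⊞⊞⊞⊞⊞⊞⊞⊞⊞⊞⊞⊞
????????????
????????????
????⊞⊞⊞⊞⊞⊞⊞?
???⊞⊞⊞⊞⊞⊞⊞⊞?
???⊞⊞∙⊚∙∙∙∙?
???⊞⊞∙∙∙∙∙∙?
???⊞⊞∙∙∙∙∙∙?
???⊞⊞∙∙∙∙∙∙?
????????????
????????????

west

⊞⊞⊞⊞⊞⊞⊞⊞⊞⊞⊞⊞
⊞⊞⊞⊞⊞⊞⊞⊞⊞⊞⊞⊞
????????????
????????????
????⊞⊞⊞⊞⊞⊞⊞⊞
????⊞⊞⊞⊞⊞⊞⊞⊞
????⊞⊞⊚∙∙∙∙∙
????⊞⊞∙∙∙∙∙∙
????⊞⊞∙∙∙∙∙∙
????⊞⊞∙∙∙∙∙∙
????????????
????????????

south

⊞⊞⊞⊞⊞⊞⊞⊞⊞⊞⊞⊞
????????????
????????????
????⊞⊞⊞⊞⊞⊞⊞⊞
????⊞⊞⊞⊞⊞⊞⊞⊞
????⊞⊞∙∙∙∙∙∙
????⊞⊞⊚∙∙∙∙∙
????⊞⊞∙∙∙∙∙∙
????⊞⊞∙∙∙∙∙∙
????????????
????????????
????????????

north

⊞⊞⊞⊞⊞⊞⊞⊞⊞⊞⊞⊞
⊞⊞⊞⊞⊞⊞⊞⊞⊞⊞⊞⊞
????????????
????????????
????⊞⊞⊞⊞⊞⊞⊞⊞
????⊞⊞⊞⊞⊞⊞⊞⊞
????⊞⊞⊚∙∙∙∙∙
????⊞⊞∙∙∙∙∙∙
????⊞⊞∙∙∙∙∙∙
????⊞⊞∙∙∙∙∙∙
????????????
????????????

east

⊞⊞⊞⊞⊞⊞⊞⊞⊞⊞⊞⊞
⊞⊞⊞⊞⊞⊞⊞⊞⊞⊞⊞⊞
????????????
????????????
???⊞⊞⊞⊞⊞⊞⊞⊞?
???⊞⊞⊞⊞⊞⊞⊞⊞?
???⊞⊞∙⊚∙∙∙∙?
???⊞⊞∙∙∙∙∙∙?
???⊞⊞∙∙∙∙∙∙?
???⊞⊞∙∙∙∙∙∙?
????????????
????????????

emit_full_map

⊞⊞⊞⊞⊞⊞⊞⊞
⊞⊞⊞⊞⊞⊞⊞⊞
⊞⊞∙⊚∙∙∙∙
⊞⊞∙∙∙∙∙∙
⊞⊞∙∙∙∙∙∙
⊞⊞∙∙∙∙∙∙


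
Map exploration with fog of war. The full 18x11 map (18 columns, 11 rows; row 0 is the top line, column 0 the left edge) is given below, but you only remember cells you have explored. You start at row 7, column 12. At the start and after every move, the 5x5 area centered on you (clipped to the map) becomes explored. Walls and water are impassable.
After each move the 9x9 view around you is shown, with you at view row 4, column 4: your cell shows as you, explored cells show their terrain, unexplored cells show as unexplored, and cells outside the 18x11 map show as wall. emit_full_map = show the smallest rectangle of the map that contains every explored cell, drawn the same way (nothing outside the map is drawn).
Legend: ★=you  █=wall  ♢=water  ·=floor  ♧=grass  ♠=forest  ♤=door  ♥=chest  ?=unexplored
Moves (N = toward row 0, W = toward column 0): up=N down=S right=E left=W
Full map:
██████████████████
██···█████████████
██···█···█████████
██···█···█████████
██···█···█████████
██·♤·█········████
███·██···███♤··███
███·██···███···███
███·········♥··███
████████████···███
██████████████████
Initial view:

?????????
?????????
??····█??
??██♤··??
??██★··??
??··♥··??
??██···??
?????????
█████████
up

?????????
?????????
??█████??
??····█??
??██★··??
??██···??
??··♥··??
??██···??
?????????

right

?????????
?????????
?██████??
?····██??
?██♤★·█??
?██···█??
?··♥··█??
?██···???
?????????

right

????????█
????????█
███████?█
····███?█
██♤·★██?█
██···██?█
··♥··██?█
██···???█
????????█

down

????????█
███████?█
····███?█
██♤··██?█
██··★██?█
··♥··██?█
██···██?█
????????█
█████████

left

?????????
?███████?
?····███?
?██♤··██?
?██·★·██?
?··♥··██?
?██···██?
?????????
█████████

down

?███████?
?····███?
?██♤··██?
?██···██?
?··♥★·██?
?██···██?
??█████??
█████████
█████████

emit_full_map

███████
····███
██♤··██
██···██
··♥★·██
██···██
?█████?

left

??███████
??····███
??██♤··██
??██···██
??··★··██
??██···██
??██████?
█████████
█████████

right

?███████?
?····███?
?██♤··██?
?██···██?
?··♥★·██?
?██···██?
?██████??
█████████
█████████

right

███████?█
····███?█
██♤··██?█
██···██?█
··♥·★██?█
██···██?█
███████?█
█████████
█████████

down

····███?█
██♤··██?█
██···██?█
··♥··██?█
██··★██?█
███████?█
█████████
█████████
█████████

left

?····███?
?██♤··██?
?██···██?
?··♥··██?
?██·★·██?
?███████?
█████████
█████████
█████████

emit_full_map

███████
····███
██♤··██
██···██
··♥··██
██·★·██
███████

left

??····███
??██♤··██
??██···██
??··♥··██
??██★··██
??███████
█████████
█████████
█████████

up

??███████
??····███
??██♤··██
??██···██
??··★··██
??██···██
??███████
█████████
█████████

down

??····███
??██♤··██
??██···██
??··♥··██
??██★··██
??███████
█████████
█████████
█████████

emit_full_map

███████
····███
██♤··██
██···██
··♥··██
██★··██
███████


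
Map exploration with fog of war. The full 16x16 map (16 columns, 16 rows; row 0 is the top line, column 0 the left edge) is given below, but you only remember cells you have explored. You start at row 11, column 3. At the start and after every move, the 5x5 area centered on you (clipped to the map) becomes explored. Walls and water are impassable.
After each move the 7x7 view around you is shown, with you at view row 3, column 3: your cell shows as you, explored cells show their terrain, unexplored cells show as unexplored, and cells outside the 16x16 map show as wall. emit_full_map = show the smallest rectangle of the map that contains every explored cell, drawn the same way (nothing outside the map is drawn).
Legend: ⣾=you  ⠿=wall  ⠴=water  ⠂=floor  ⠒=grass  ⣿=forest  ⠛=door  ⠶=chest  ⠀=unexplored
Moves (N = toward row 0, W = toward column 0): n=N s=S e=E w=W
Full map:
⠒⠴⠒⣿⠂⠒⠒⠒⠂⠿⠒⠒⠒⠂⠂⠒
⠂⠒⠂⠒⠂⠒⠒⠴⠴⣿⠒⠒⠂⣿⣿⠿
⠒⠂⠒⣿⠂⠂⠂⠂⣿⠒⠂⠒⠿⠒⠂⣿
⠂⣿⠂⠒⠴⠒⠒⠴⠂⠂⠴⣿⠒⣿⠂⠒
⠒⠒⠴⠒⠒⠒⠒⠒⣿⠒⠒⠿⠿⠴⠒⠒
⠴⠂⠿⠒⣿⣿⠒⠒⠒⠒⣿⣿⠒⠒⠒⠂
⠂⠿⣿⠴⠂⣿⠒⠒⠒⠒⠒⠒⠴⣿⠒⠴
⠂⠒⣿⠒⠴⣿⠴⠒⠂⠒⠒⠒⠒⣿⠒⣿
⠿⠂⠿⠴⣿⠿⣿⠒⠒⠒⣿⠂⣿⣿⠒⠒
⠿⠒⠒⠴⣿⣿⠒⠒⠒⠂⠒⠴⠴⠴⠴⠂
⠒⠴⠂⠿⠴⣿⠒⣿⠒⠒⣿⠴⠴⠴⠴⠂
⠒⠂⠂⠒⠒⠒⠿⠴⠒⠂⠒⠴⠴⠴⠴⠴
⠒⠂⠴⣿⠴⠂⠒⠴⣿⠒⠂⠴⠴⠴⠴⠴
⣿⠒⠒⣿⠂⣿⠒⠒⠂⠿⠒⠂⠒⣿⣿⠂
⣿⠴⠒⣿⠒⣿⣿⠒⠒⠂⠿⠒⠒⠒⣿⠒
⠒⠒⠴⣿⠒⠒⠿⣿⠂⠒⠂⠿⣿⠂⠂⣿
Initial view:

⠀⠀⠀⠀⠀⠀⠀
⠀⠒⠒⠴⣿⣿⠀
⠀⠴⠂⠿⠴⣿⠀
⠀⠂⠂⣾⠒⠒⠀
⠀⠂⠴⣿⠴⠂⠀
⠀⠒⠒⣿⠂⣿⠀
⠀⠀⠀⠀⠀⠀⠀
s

⠀⠒⠒⠴⣿⣿⠀
⠀⠴⠂⠿⠴⣿⠀
⠀⠂⠂⠒⠒⠒⠀
⠀⠂⠴⣾⠴⠂⠀
⠀⠒⠒⣿⠂⣿⠀
⠀⠴⠒⣿⠒⣿⠀
⠀⠀⠀⠀⠀⠀⠀

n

⠀⠀⠀⠀⠀⠀⠀
⠀⠒⠒⠴⣿⣿⠀
⠀⠴⠂⠿⠴⣿⠀
⠀⠂⠂⣾⠒⠒⠀
⠀⠂⠴⣿⠴⠂⠀
⠀⠒⠒⣿⠂⣿⠀
⠀⠴⠒⣿⠒⣿⠀

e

⠀⠀⠀⠀⠀⠀⠀
⠒⠒⠴⣿⣿⠒⠀
⠴⠂⠿⠴⣿⠒⠀
⠂⠂⠒⣾⠒⠿⠀
⠂⠴⣿⠴⠂⠒⠀
⠒⠒⣿⠂⣿⠒⠀
⠴⠒⣿⠒⣿⠀⠀

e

⠀⠀⠀⠀⠀⠀⠀
⠒⠴⣿⣿⠒⠒⠀
⠂⠿⠴⣿⠒⣿⠀
⠂⠒⠒⣾⠿⠴⠀
⠴⣿⠴⠂⠒⠴⠀
⠒⣿⠂⣿⠒⠒⠀
⠒⣿⠒⣿⠀⠀⠀

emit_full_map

⠒⠒⠴⣿⣿⠒⠒
⠴⠂⠿⠴⣿⠒⣿
⠂⠂⠒⠒⣾⠿⠴
⠂⠴⣿⠴⠂⠒⠴
⠒⠒⣿⠂⣿⠒⠒
⠴⠒⣿⠒⣿⠀⠀

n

⠀⠀⠀⠀⠀⠀⠀
⠀⠴⣿⠿⣿⠒⠀
⠒⠴⣿⣿⠒⠒⠀
⠂⠿⠴⣾⠒⣿⠀
⠂⠒⠒⠒⠿⠴⠀
⠴⣿⠴⠂⠒⠴⠀
⠒⣿⠂⣿⠒⠒⠀

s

⠀⠴⣿⠿⣿⠒⠀
⠒⠴⣿⣿⠒⠒⠀
⠂⠿⠴⣿⠒⣿⠀
⠂⠒⠒⣾⠿⠴⠀
⠴⣿⠴⠂⠒⠴⠀
⠒⣿⠂⣿⠒⠒⠀
⠒⣿⠒⣿⠀⠀⠀

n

⠀⠀⠀⠀⠀⠀⠀
⠀⠴⣿⠿⣿⠒⠀
⠒⠴⣿⣿⠒⠒⠀
⠂⠿⠴⣾⠒⣿⠀
⠂⠒⠒⠒⠿⠴⠀
⠴⣿⠴⠂⠒⠴⠀
⠒⣿⠂⣿⠒⠒⠀

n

⠀⠀⠀⠀⠀⠀⠀
⠀⠒⠴⣿⠴⠒⠀
⠀⠴⣿⠿⣿⠒⠀
⠒⠴⣿⣾⠒⠒⠀
⠂⠿⠴⣿⠒⣿⠀
⠂⠒⠒⠒⠿⠴⠀
⠴⣿⠴⠂⠒⠴⠀

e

⠀⠀⠀⠀⠀⠀⠀
⠒⠴⣿⠴⠒⠂⠀
⠴⣿⠿⣿⠒⠒⠀
⠴⣿⣿⣾⠒⠒⠀
⠿⠴⣿⠒⣿⠒⠀
⠒⠒⠒⠿⠴⠒⠀
⣿⠴⠂⠒⠴⠀⠀

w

⠀⠀⠀⠀⠀⠀⠀
⠀⠒⠴⣿⠴⠒⠂
⠀⠴⣿⠿⣿⠒⠒
⠒⠴⣿⣾⠒⠒⠒
⠂⠿⠴⣿⠒⣿⠒
⠂⠒⠒⠒⠿⠴⠒
⠴⣿⠴⠂⠒⠴⠀

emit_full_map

⠀⠀⠒⠴⣿⠴⠒⠂
⠀⠀⠴⣿⠿⣿⠒⠒
⠒⠒⠴⣿⣾⠒⠒⠒
⠴⠂⠿⠴⣿⠒⣿⠒
⠂⠂⠒⠒⠒⠿⠴⠒
⠂⠴⣿⠴⠂⠒⠴⠀
⠒⠒⣿⠂⣿⠒⠒⠀
⠴⠒⣿⠒⣿⠀⠀⠀


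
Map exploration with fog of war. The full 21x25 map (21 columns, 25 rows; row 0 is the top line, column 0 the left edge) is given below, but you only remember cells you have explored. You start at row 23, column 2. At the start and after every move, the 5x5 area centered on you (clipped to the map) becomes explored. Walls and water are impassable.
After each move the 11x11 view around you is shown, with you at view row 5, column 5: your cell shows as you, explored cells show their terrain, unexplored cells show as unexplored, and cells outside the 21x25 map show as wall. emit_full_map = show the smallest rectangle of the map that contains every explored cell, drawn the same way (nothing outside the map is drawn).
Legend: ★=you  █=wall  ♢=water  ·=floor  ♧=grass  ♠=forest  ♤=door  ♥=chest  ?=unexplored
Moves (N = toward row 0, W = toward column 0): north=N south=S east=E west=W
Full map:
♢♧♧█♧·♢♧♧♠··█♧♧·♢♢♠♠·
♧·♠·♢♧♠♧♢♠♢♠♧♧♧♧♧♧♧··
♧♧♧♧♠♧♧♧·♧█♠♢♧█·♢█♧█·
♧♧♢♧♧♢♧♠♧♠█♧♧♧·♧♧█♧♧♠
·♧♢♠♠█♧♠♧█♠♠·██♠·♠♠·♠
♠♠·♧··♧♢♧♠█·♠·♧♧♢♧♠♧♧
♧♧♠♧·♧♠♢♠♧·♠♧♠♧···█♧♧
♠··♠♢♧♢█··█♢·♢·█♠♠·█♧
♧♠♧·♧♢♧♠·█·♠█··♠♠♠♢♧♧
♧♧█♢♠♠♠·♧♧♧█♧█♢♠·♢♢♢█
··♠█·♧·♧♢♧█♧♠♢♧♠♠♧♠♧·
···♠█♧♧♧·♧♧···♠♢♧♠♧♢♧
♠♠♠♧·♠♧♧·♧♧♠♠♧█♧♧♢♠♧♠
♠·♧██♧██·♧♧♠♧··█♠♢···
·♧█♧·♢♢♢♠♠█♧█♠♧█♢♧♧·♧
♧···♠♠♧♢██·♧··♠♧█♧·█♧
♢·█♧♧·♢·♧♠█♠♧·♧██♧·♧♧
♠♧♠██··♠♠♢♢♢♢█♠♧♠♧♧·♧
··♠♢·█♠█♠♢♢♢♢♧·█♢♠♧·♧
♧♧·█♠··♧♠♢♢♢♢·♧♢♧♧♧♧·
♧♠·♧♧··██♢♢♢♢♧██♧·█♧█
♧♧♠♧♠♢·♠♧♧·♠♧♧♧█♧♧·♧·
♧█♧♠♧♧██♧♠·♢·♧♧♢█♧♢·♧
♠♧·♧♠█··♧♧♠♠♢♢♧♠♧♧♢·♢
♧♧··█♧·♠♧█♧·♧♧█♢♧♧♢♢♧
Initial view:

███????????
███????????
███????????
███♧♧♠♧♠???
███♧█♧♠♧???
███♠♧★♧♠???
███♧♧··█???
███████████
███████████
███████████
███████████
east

██?????????
██?????????
██?????????
██♧♧♠♧♠♢???
██♧█♧♠♧♧???
██♠♧·★♠█???
██♧♧··█♧???
███████████
███████████
███████████
███████████

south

██?????????
██?????????
██♧♧♠♧♠♢???
██♧█♧♠♧♧???
██♠♧·♧♠█???
██♧♧·★█♧???
███████████
███████████
███████████
███████████
███████████

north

██?????????
██?????????
██?????????
██♧♧♠♧♠♢???
██♧█♧♠♧♧???
██♠♧·★♠█???
██♧♧··█♧???
███████████
███████████
███████████
███████████

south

██?????????
██?????????
██♧♧♠♧♠♢???
██♧█♧♠♧♧???
██♠♧·♧♠█???
██♧♧·★█♧???
███████████
███████████
███████████
███████████
███████████

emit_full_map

♧♧♠♧♠♢
♧█♧♠♧♧
♠♧·♧♠█
♧♧·★█♧


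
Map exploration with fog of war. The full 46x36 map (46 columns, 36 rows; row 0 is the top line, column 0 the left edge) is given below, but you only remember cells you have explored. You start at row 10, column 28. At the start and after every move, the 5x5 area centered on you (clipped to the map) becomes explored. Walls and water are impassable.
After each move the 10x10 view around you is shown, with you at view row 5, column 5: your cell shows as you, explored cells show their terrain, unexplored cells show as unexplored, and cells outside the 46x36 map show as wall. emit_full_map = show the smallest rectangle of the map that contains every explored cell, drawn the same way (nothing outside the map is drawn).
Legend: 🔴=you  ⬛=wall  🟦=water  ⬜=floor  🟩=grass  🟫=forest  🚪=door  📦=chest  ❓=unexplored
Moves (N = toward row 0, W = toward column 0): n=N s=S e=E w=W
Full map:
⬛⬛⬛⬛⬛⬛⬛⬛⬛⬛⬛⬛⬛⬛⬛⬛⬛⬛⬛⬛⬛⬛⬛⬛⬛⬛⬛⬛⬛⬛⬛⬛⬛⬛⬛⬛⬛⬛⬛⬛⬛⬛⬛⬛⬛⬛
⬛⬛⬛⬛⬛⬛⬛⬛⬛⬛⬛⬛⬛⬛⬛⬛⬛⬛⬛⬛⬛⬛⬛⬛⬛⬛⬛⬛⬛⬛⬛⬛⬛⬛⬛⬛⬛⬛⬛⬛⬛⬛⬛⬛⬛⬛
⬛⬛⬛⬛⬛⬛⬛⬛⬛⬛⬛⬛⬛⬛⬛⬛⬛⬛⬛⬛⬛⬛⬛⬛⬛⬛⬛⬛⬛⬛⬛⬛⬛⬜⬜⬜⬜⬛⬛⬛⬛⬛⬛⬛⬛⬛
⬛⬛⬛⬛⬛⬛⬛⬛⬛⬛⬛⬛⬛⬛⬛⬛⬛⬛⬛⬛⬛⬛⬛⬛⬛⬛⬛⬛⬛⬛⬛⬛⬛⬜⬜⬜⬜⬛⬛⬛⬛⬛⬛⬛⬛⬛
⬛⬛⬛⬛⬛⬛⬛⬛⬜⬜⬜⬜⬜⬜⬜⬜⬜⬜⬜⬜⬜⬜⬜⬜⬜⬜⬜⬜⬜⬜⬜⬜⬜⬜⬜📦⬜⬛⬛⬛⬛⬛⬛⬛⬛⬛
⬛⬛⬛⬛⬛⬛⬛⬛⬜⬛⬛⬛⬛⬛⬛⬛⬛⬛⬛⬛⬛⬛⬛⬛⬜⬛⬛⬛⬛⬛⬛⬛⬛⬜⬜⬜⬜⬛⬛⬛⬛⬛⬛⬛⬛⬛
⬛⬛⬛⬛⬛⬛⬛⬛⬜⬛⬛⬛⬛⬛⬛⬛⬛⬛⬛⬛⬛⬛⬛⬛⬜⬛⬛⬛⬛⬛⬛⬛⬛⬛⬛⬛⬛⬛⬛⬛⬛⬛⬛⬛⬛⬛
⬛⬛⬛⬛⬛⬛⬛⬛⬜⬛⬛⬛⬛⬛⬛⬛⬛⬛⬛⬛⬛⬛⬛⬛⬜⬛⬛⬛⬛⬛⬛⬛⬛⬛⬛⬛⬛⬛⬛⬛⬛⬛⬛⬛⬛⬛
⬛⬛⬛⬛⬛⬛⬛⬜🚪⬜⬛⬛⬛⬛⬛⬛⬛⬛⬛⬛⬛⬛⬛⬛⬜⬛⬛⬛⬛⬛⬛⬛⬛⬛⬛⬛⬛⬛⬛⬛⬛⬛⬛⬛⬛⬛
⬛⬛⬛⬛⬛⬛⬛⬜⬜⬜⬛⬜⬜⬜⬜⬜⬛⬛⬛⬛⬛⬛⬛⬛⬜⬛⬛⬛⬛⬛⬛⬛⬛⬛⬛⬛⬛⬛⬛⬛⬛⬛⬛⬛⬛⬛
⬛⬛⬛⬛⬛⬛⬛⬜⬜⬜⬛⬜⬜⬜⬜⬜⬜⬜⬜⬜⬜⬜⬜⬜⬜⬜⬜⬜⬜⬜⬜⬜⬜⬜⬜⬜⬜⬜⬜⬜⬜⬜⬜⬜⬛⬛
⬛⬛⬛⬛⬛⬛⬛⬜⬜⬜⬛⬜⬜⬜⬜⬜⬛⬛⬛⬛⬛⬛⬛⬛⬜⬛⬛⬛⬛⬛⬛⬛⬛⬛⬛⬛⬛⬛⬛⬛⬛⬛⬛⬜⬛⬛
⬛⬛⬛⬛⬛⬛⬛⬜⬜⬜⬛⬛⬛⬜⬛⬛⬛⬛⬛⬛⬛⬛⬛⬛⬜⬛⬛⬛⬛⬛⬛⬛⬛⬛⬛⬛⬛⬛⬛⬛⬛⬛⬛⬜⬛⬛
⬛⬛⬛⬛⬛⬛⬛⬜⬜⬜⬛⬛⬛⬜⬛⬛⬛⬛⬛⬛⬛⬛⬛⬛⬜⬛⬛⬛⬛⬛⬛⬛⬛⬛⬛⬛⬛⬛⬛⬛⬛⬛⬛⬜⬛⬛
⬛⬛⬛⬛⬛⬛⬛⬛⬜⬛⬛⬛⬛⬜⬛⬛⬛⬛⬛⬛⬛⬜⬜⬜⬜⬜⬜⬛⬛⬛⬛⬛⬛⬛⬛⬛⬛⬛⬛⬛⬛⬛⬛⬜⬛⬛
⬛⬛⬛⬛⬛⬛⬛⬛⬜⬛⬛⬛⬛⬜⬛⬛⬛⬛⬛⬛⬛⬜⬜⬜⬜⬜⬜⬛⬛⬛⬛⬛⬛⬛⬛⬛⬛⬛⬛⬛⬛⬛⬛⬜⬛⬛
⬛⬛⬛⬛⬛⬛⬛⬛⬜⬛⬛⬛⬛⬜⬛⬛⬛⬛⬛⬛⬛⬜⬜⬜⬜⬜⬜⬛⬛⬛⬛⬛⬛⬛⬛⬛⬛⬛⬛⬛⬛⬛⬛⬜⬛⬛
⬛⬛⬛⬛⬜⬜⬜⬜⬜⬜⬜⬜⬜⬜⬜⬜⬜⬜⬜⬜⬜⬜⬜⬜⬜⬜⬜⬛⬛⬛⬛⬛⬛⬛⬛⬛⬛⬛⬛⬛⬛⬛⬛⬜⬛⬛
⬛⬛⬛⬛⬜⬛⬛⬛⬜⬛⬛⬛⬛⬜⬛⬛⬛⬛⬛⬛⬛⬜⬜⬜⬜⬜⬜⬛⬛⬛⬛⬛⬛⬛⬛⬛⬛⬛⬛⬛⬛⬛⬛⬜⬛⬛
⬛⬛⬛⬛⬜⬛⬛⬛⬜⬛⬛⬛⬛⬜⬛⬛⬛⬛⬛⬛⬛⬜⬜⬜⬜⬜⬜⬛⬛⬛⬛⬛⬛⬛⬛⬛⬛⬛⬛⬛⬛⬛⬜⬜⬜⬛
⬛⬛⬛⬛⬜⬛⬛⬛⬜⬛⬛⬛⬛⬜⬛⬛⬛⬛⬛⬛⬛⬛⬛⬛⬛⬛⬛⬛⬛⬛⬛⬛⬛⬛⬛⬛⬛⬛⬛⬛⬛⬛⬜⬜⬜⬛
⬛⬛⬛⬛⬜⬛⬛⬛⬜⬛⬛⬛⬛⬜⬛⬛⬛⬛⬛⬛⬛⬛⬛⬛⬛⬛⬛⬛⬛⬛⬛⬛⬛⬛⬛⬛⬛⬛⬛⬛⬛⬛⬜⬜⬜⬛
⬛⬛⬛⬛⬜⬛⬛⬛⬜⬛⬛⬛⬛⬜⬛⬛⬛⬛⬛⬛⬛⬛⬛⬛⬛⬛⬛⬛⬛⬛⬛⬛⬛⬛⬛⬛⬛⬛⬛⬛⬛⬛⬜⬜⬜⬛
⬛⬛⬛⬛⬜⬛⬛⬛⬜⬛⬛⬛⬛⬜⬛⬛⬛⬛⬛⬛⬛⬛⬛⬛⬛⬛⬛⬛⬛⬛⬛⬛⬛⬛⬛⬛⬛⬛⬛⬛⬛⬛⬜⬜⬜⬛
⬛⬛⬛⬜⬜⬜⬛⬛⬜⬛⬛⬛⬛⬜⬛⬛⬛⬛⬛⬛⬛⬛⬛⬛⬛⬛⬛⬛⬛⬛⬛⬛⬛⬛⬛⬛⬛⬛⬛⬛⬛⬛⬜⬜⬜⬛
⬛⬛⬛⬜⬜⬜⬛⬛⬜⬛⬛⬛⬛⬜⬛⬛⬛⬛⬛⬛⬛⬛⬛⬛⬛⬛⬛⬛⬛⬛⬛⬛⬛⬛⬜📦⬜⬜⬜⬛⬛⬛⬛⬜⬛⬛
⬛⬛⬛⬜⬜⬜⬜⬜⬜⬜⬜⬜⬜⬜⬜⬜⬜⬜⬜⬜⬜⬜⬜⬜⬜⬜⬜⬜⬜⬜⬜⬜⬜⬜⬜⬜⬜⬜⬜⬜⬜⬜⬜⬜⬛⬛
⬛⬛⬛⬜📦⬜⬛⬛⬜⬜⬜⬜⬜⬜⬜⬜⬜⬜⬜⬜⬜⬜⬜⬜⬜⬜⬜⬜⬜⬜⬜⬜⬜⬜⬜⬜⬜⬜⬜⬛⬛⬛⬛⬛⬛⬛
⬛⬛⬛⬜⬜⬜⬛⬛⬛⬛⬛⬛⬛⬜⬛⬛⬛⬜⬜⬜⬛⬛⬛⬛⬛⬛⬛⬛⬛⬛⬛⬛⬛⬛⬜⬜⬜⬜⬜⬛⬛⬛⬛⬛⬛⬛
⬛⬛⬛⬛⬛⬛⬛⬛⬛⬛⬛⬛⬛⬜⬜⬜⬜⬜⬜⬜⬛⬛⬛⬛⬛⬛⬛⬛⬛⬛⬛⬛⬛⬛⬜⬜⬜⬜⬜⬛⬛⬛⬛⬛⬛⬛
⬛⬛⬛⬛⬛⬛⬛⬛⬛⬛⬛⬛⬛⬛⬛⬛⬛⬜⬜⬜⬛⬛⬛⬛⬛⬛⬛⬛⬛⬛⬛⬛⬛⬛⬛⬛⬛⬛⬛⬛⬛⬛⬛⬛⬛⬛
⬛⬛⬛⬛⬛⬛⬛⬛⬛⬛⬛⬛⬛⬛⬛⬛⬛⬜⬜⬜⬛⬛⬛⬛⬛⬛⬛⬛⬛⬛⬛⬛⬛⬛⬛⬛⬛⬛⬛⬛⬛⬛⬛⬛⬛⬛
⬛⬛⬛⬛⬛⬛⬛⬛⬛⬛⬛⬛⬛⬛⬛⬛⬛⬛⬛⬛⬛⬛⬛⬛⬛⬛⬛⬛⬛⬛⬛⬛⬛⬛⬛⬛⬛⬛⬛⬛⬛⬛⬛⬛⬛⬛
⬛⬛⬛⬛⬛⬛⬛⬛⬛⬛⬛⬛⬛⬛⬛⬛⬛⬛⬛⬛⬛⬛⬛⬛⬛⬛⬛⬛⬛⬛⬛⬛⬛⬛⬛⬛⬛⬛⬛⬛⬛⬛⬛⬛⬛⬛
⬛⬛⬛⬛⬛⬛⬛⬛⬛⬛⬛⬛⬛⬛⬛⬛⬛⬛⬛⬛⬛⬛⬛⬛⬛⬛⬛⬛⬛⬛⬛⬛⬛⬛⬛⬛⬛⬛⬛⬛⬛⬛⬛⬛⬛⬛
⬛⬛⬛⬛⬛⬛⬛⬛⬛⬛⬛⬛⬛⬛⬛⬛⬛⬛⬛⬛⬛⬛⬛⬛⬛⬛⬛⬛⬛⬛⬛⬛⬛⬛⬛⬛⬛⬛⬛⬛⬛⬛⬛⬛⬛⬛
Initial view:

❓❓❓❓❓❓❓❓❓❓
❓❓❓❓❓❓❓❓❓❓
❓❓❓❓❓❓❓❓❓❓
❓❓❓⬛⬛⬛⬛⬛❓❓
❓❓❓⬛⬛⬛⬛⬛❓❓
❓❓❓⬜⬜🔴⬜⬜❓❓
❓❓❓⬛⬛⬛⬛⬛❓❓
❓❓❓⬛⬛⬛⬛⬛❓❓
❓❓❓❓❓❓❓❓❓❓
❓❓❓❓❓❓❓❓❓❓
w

❓❓❓❓❓❓❓❓❓❓
❓❓❓❓❓❓❓❓❓❓
❓❓❓❓❓❓❓❓❓❓
❓❓❓⬛⬛⬛⬛⬛⬛❓
❓❓❓⬛⬛⬛⬛⬛⬛❓
❓❓❓⬜⬜🔴⬜⬜⬜❓
❓❓❓⬛⬛⬛⬛⬛⬛❓
❓❓❓⬛⬛⬛⬛⬛⬛❓
❓❓❓❓❓❓❓❓❓❓
❓❓❓❓❓❓❓❓❓❓

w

❓❓❓❓❓❓❓❓❓❓
❓❓❓❓❓❓❓❓❓❓
❓❓❓❓❓❓❓❓❓❓
❓❓❓⬜⬛⬛⬛⬛⬛⬛
❓❓❓⬜⬛⬛⬛⬛⬛⬛
❓❓❓⬜⬜🔴⬜⬜⬜⬜
❓❓❓⬜⬛⬛⬛⬛⬛⬛
❓❓❓⬜⬛⬛⬛⬛⬛⬛
❓❓❓❓❓❓❓❓❓❓
❓❓❓❓❓❓❓❓❓❓

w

❓❓❓❓❓❓❓❓❓❓
❓❓❓❓❓❓❓❓❓❓
❓❓❓❓❓❓❓❓❓❓
❓❓❓⬛⬜⬛⬛⬛⬛⬛
❓❓❓⬛⬜⬛⬛⬛⬛⬛
❓❓❓⬜⬜🔴⬜⬜⬜⬜
❓❓❓⬛⬜⬛⬛⬛⬛⬛
❓❓❓⬛⬜⬛⬛⬛⬛⬛
❓❓❓❓❓❓❓❓❓❓
❓❓❓❓❓❓❓❓❓❓

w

❓❓❓❓❓❓❓❓❓❓
❓❓❓❓❓❓❓❓❓❓
❓❓❓❓❓❓❓❓❓❓
❓❓❓⬛⬛⬜⬛⬛⬛⬛
❓❓❓⬛⬛⬜⬛⬛⬛⬛
❓❓❓⬜⬜🔴⬜⬜⬜⬜
❓❓❓⬛⬛⬜⬛⬛⬛⬛
❓❓❓⬛⬛⬜⬛⬛⬛⬛
❓❓❓❓❓❓❓❓❓❓
❓❓❓❓❓❓❓❓❓❓

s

❓❓❓❓❓❓❓❓❓❓
❓❓❓❓❓❓❓❓❓❓
❓❓❓⬛⬛⬜⬛⬛⬛⬛
❓❓❓⬛⬛⬜⬛⬛⬛⬛
❓❓❓⬜⬜⬜⬜⬜⬜⬜
❓❓❓⬛⬛🔴⬛⬛⬛⬛
❓❓❓⬛⬛⬜⬛⬛⬛⬛
❓❓❓⬛⬛⬜⬛⬛❓❓
❓❓❓❓❓❓❓❓❓❓
❓❓❓❓❓❓❓❓❓❓

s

❓❓❓❓❓❓❓❓❓❓
❓❓❓⬛⬛⬜⬛⬛⬛⬛
❓❓❓⬛⬛⬜⬛⬛⬛⬛
❓❓❓⬜⬜⬜⬜⬜⬜⬜
❓❓❓⬛⬛⬜⬛⬛⬛⬛
❓❓❓⬛⬛🔴⬛⬛⬛⬛
❓❓❓⬛⬛⬜⬛⬛❓❓
❓❓❓⬜⬜⬜⬜⬜❓❓
❓❓❓❓❓❓❓❓❓❓
❓❓❓❓❓❓❓❓❓❓

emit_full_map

⬛⬛⬜⬛⬛⬛⬛⬛⬛
⬛⬛⬜⬛⬛⬛⬛⬛⬛
⬜⬜⬜⬜⬜⬜⬜⬜⬜
⬛⬛⬜⬛⬛⬛⬛⬛⬛
⬛⬛🔴⬛⬛⬛⬛⬛⬛
⬛⬛⬜⬛⬛❓❓❓❓
⬜⬜⬜⬜⬜❓❓❓❓

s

❓❓❓⬛⬛⬜⬛⬛⬛⬛
❓❓❓⬛⬛⬜⬛⬛⬛⬛
❓❓❓⬜⬜⬜⬜⬜⬜⬜
❓❓❓⬛⬛⬜⬛⬛⬛⬛
❓❓❓⬛⬛⬜⬛⬛⬛⬛
❓❓❓⬛⬛🔴⬛⬛❓❓
❓❓❓⬜⬜⬜⬜⬜❓❓
❓❓❓⬜⬜⬜⬜⬜❓❓
❓❓❓❓❓❓❓❓❓❓
❓❓❓❓❓❓❓❓❓❓

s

❓❓❓⬛⬛⬜⬛⬛⬛⬛
❓❓❓⬜⬜⬜⬜⬜⬜⬜
❓❓❓⬛⬛⬜⬛⬛⬛⬛
❓❓❓⬛⬛⬜⬛⬛⬛⬛
❓❓❓⬛⬛⬜⬛⬛❓❓
❓❓❓⬜⬜🔴⬜⬜❓❓
❓❓❓⬜⬜⬜⬜⬜❓❓
❓❓❓⬜⬜⬜⬜⬜❓❓
❓❓❓❓❓❓❓❓❓❓
❓❓❓❓❓❓❓❓❓❓

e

❓❓⬛⬛⬜⬛⬛⬛⬛⬛
❓❓⬜⬜⬜⬜⬜⬜⬜⬜
❓❓⬛⬛⬜⬛⬛⬛⬛⬛
❓❓⬛⬛⬜⬛⬛⬛⬛⬛
❓❓⬛⬛⬜⬛⬛⬛❓❓
❓❓⬜⬜⬜🔴⬜⬛❓❓
❓❓⬜⬜⬜⬜⬜⬛❓❓
❓❓⬜⬜⬜⬜⬜⬛❓❓
❓❓❓❓❓❓❓❓❓❓
❓❓❓❓❓❓❓❓❓❓

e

❓⬛⬛⬜⬛⬛⬛⬛⬛⬛
❓⬜⬜⬜⬜⬜⬜⬜⬜⬜
❓⬛⬛⬜⬛⬛⬛⬛⬛⬛
❓⬛⬛⬜⬛⬛⬛⬛⬛⬛
❓⬛⬛⬜⬛⬛⬛⬛❓❓
❓⬜⬜⬜⬜🔴⬛⬛❓❓
❓⬜⬜⬜⬜⬜⬛⬛❓❓
❓⬜⬜⬜⬜⬜⬛⬛❓❓
❓❓❓❓❓❓❓❓❓❓
❓❓❓❓❓❓❓❓❓❓

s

❓⬜⬜⬜⬜⬜⬜⬜⬜⬜
❓⬛⬛⬜⬛⬛⬛⬛⬛⬛
❓⬛⬛⬜⬛⬛⬛⬛⬛⬛
❓⬛⬛⬜⬛⬛⬛⬛❓❓
❓⬜⬜⬜⬜⬜⬛⬛❓❓
❓⬜⬜⬜⬜🔴⬛⬛❓❓
❓⬜⬜⬜⬜⬜⬛⬛❓❓
❓❓❓⬜⬜⬜⬛⬛❓❓
❓❓❓❓❓❓❓❓❓❓
❓❓❓❓❓❓❓❓❓❓

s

❓⬛⬛⬜⬛⬛⬛⬛⬛⬛
❓⬛⬛⬜⬛⬛⬛⬛⬛⬛
❓⬛⬛⬜⬛⬛⬛⬛❓❓
❓⬜⬜⬜⬜⬜⬛⬛❓❓
❓⬜⬜⬜⬜⬜⬛⬛❓❓
❓⬜⬜⬜⬜🔴⬛⬛❓❓
❓❓❓⬜⬜⬜⬛⬛❓❓
❓❓❓⬜⬜⬜⬛⬛❓❓
❓❓❓❓❓❓❓❓❓❓
❓❓❓❓❓❓❓❓❓❓

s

❓⬛⬛⬜⬛⬛⬛⬛⬛⬛
❓⬛⬛⬜⬛⬛⬛⬛❓❓
❓⬜⬜⬜⬜⬜⬛⬛❓❓
❓⬜⬜⬜⬜⬜⬛⬛❓❓
❓⬜⬜⬜⬜⬜⬛⬛❓❓
❓❓❓⬜⬜🔴⬛⬛❓❓
❓❓❓⬜⬜⬜⬛⬛❓❓
❓❓❓⬜⬜⬜⬛⬛❓❓
❓❓❓❓❓❓❓❓❓❓
❓❓❓❓❓❓❓❓❓❓

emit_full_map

⬛⬛⬜⬛⬛⬛⬛⬛⬛
⬛⬛⬜⬛⬛⬛⬛⬛⬛
⬜⬜⬜⬜⬜⬜⬜⬜⬜
⬛⬛⬜⬛⬛⬛⬛⬛⬛
⬛⬛⬜⬛⬛⬛⬛⬛⬛
⬛⬛⬜⬛⬛⬛⬛❓❓
⬜⬜⬜⬜⬜⬛⬛❓❓
⬜⬜⬜⬜⬜⬛⬛❓❓
⬜⬜⬜⬜⬜⬛⬛❓❓
❓❓⬜⬜🔴⬛⬛❓❓
❓❓⬜⬜⬜⬛⬛❓❓
❓❓⬜⬜⬜⬛⬛❓❓

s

❓⬛⬛⬜⬛⬛⬛⬛❓❓
❓⬜⬜⬜⬜⬜⬛⬛❓❓
❓⬜⬜⬜⬜⬜⬛⬛❓❓
❓⬜⬜⬜⬜⬜⬛⬛❓❓
❓❓❓⬜⬜⬜⬛⬛❓❓
❓❓❓⬜⬜🔴⬛⬛❓❓
❓❓❓⬜⬜⬜⬛⬛❓❓
❓❓❓⬛⬛⬛⬛⬛❓❓
❓❓❓❓❓❓❓❓❓❓
❓❓❓❓❓❓❓❓❓❓

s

❓⬜⬜⬜⬜⬜⬛⬛❓❓
❓⬜⬜⬜⬜⬜⬛⬛❓❓
❓⬜⬜⬜⬜⬜⬛⬛❓❓
❓❓❓⬜⬜⬜⬛⬛❓❓
❓❓❓⬜⬜⬜⬛⬛❓❓
❓❓❓⬜⬜🔴⬛⬛❓❓
❓❓❓⬛⬛⬛⬛⬛❓❓
❓❓❓⬛⬛⬛⬛⬛❓❓
❓❓❓❓❓❓❓❓❓❓
❓❓❓❓❓❓❓❓❓❓

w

❓❓⬜⬜⬜⬜⬜⬛⬛❓
❓❓⬜⬜⬜⬜⬜⬛⬛❓
❓❓⬜⬜⬜⬜⬜⬛⬛❓
❓❓❓⬜⬜⬜⬜⬛⬛❓
❓❓❓⬜⬜⬜⬜⬛⬛❓
❓❓❓⬜⬜🔴⬜⬛⬛❓
❓❓❓⬛⬛⬛⬛⬛⬛❓
❓❓❓⬛⬛⬛⬛⬛⬛❓
❓❓❓❓❓❓❓❓❓❓
❓❓❓❓❓❓❓❓❓❓

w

❓❓❓⬜⬜⬜⬜⬜⬛⬛
❓❓❓⬜⬜⬜⬜⬜⬛⬛
❓❓❓⬜⬜⬜⬜⬜⬛⬛
❓❓❓⬜⬜⬜⬜⬜⬛⬛
❓❓❓⬜⬜⬜⬜⬜⬛⬛
❓❓❓⬜⬜🔴⬜⬜⬛⬛
❓❓❓⬛⬛⬛⬛⬛⬛⬛
❓❓❓⬛⬛⬛⬛⬛⬛⬛
❓❓❓❓❓❓❓❓❓❓
❓❓❓❓❓❓❓❓❓❓

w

❓❓❓❓⬜⬜⬜⬜⬜⬛
❓❓❓❓⬜⬜⬜⬜⬜⬛
❓❓❓❓⬜⬜⬜⬜⬜⬛
❓❓❓⬜⬜⬜⬜⬜⬜⬛
❓❓❓⬜⬜⬜⬜⬜⬜⬛
❓❓❓⬜⬜🔴⬜⬜⬜⬛
❓❓❓⬛⬛⬛⬛⬛⬛⬛
❓❓❓⬛⬛⬛⬛⬛⬛⬛
❓❓❓❓❓❓❓❓❓❓
❓❓❓❓❓❓❓❓❓❓

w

❓❓❓❓❓⬜⬜⬜⬜⬜
❓❓❓❓❓⬜⬜⬜⬜⬜
❓❓❓❓❓⬜⬜⬜⬜⬜
❓❓❓⬜⬜⬜⬜⬜⬜⬜
❓❓❓⬛⬜⬜⬜⬜⬜⬜
❓❓❓⬛⬜🔴⬜⬜⬜⬜
❓❓❓⬛⬛⬛⬛⬛⬛⬛
❓❓❓⬛⬛⬛⬛⬛⬛⬛
❓❓❓❓❓❓❓❓❓❓
❓❓❓❓❓❓❓❓❓❓

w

❓❓❓❓❓❓⬜⬜⬜⬜
❓❓❓❓❓❓⬜⬜⬜⬜
❓❓❓❓❓❓⬜⬜⬜⬜
❓❓❓⬜⬜⬜⬜⬜⬜⬜
❓❓❓⬛⬛⬜⬜⬜⬜⬜
❓❓❓⬛⬛🔴⬜⬜⬜⬜
❓❓❓⬛⬛⬛⬛⬛⬛⬛
❓❓❓⬛⬛⬛⬛⬛⬛⬛
❓❓❓❓❓❓❓❓❓❓
❓❓❓❓❓❓❓❓❓❓

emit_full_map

❓❓❓⬛⬛⬜⬛⬛⬛⬛⬛⬛
❓❓❓⬛⬛⬜⬛⬛⬛⬛⬛⬛
❓❓❓⬜⬜⬜⬜⬜⬜⬜⬜⬜
❓❓❓⬛⬛⬜⬛⬛⬛⬛⬛⬛
❓❓❓⬛⬛⬜⬛⬛⬛⬛⬛⬛
❓❓❓⬛⬛⬜⬛⬛⬛⬛❓❓
❓❓❓⬜⬜⬜⬜⬜⬛⬛❓❓
❓❓❓⬜⬜⬜⬜⬜⬛⬛❓❓
❓❓❓⬜⬜⬜⬜⬜⬛⬛❓❓
⬜⬜⬜⬜⬜⬜⬜⬜⬛⬛❓❓
⬛⬛⬜⬜⬜⬜⬜⬜⬛⬛❓❓
⬛⬛🔴⬜⬜⬜⬜⬜⬛⬛❓❓
⬛⬛⬛⬛⬛⬛⬛⬛⬛⬛❓❓
⬛⬛⬛⬛⬛⬛⬛⬛⬛⬛❓❓

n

❓❓❓❓❓❓⬛⬛⬜⬛
❓❓❓❓❓❓⬜⬜⬜⬜
❓❓❓❓❓❓⬜⬜⬜⬜
❓❓❓⬛⬛⬜⬜⬜⬜⬜
❓❓❓⬜⬜⬜⬜⬜⬜⬜
❓❓❓⬛⬛🔴⬜⬜⬜⬜
❓❓❓⬛⬛⬜⬜⬜⬜⬜
❓❓❓⬛⬛⬛⬛⬛⬛⬛
❓❓❓⬛⬛⬛⬛⬛⬛⬛
❓❓❓❓❓❓❓❓❓❓

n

❓❓❓❓❓❓⬛⬛⬜⬛
❓❓❓❓❓❓⬛⬛⬜⬛
❓❓❓❓❓❓⬜⬜⬜⬜
❓❓❓⬛⬛⬜⬜⬜⬜⬜
❓❓❓⬛⬛⬜⬜⬜⬜⬜
❓❓❓⬜⬜🔴⬜⬜⬜⬜
❓❓❓⬛⬛⬜⬜⬜⬜⬜
❓❓❓⬛⬛⬜⬜⬜⬜⬜
❓❓❓⬛⬛⬛⬛⬛⬛⬛
❓❓❓⬛⬛⬛⬛⬛⬛⬛

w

❓❓❓❓❓❓❓⬛⬛⬜
❓❓❓❓❓❓❓⬛⬛⬜
❓❓❓❓❓❓❓⬜⬜⬜
❓❓❓⬛⬛⬛⬜⬜⬜⬜
❓❓❓⬛⬛⬛⬜⬜⬜⬜
❓❓❓⬜⬜🔴⬜⬜⬜⬜
❓❓❓⬛⬛⬛⬜⬜⬜⬜
❓❓❓⬛⬛⬛⬜⬜⬜⬜
❓❓❓❓⬛⬛⬛⬛⬛⬛
❓❓❓❓⬛⬛⬛⬛⬛⬛

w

❓❓❓❓❓❓❓❓⬛⬛
❓❓❓❓❓❓❓❓⬛⬛
❓❓❓❓❓❓❓❓⬜⬜
❓❓❓⬛⬛⬛⬛⬜⬜⬜
❓❓❓⬛⬛⬛⬛⬜⬜⬜
❓❓❓⬜⬜🔴⬜⬜⬜⬜
❓❓❓⬛⬛⬛⬛⬜⬜⬜
❓❓❓⬛⬛⬛⬛⬜⬜⬜
❓❓❓❓❓⬛⬛⬛⬛⬛
❓❓❓❓❓⬛⬛⬛⬛⬛

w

❓❓❓❓❓❓❓❓❓⬛
❓❓❓❓❓❓❓❓❓⬛
❓❓❓❓❓❓❓❓❓⬜
❓❓❓⬛⬛⬛⬛⬛⬜⬜
❓❓❓⬛⬛⬛⬛⬛⬜⬜
❓❓❓⬜⬜🔴⬜⬜⬜⬜
❓❓❓⬛⬛⬛⬛⬛⬜⬜
❓❓❓⬛⬛⬛⬛⬛⬜⬜
❓❓❓❓❓❓⬛⬛⬛⬛
❓❓❓❓❓❓⬛⬛⬛⬛

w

❓❓❓❓❓❓❓❓❓❓
❓❓❓❓❓❓❓❓❓❓
❓❓❓❓❓❓❓❓❓❓
❓❓❓⬛⬛⬛⬛⬛⬛⬜
❓❓❓⬛⬛⬛⬛⬛⬛⬜
❓❓❓⬜⬜🔴⬜⬜⬜⬜
❓❓❓⬛⬛⬛⬛⬛⬛⬜
❓❓❓⬛⬛⬛⬛⬛⬛⬜
❓❓❓❓❓❓❓⬛⬛⬛
❓❓❓❓❓❓❓⬛⬛⬛

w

❓❓❓❓❓❓❓❓❓❓
❓❓❓❓❓❓❓❓❓❓
❓❓❓❓❓❓❓❓❓❓
❓❓❓⬛⬛⬛⬛⬛⬛⬛
❓❓❓⬛⬛⬛⬛⬛⬛⬛
❓❓❓⬜⬜🔴⬜⬜⬜⬜
❓❓❓⬛⬛⬛⬛⬛⬛⬛
❓❓❓⬛⬛⬛⬛⬛⬛⬛
❓❓❓❓❓❓❓❓⬛⬛
❓❓❓❓❓❓❓❓⬛⬛

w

❓❓❓❓❓❓❓❓❓❓
❓❓❓❓❓❓❓❓❓❓
❓❓❓❓❓❓❓❓❓❓
❓❓❓⬜⬛⬛⬛⬛⬛⬛
❓❓❓⬜⬛⬛⬛⬛⬛⬛
❓❓❓⬜⬜🔴⬜⬜⬜⬜
❓❓❓⬜⬛⬛⬛⬛⬛⬛
❓❓❓⬜⬛⬛⬛⬛⬛⬛
❓❓❓❓❓❓❓❓❓⬛
❓❓❓❓❓❓❓❓❓⬛

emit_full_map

❓❓❓❓❓❓❓❓❓⬛⬛⬜⬛⬛⬛⬛⬛⬛
❓❓❓❓❓❓❓❓❓⬛⬛⬜⬛⬛⬛⬛⬛⬛
❓❓❓❓❓❓❓❓❓⬜⬜⬜⬜⬜⬜⬜⬜⬜
❓❓❓❓❓❓❓❓❓⬛⬛⬜⬛⬛⬛⬛⬛⬛
❓❓❓❓❓❓❓❓❓⬛⬛⬜⬛⬛⬛⬛⬛⬛
❓❓❓❓❓❓❓❓❓⬛⬛⬜⬛⬛⬛⬛❓❓
❓❓❓❓❓❓❓❓❓⬜⬜⬜⬜⬜⬛⬛❓❓
⬜⬛⬛⬛⬛⬛⬛⬛⬜⬜⬜⬜⬜⬜⬛⬛❓❓
⬜⬛⬛⬛⬛⬛⬛⬛⬜⬜⬜⬜⬜⬜⬛⬛❓❓
⬜⬜🔴⬜⬜⬜⬜⬜⬜⬜⬜⬜⬜⬜⬛⬛❓❓
⬜⬛⬛⬛⬛⬛⬛⬛⬜⬜⬜⬜⬜⬜⬛⬛❓❓
⬜⬛⬛⬛⬛⬛⬛⬛⬜⬜⬜⬜⬜⬜⬛⬛❓❓
❓❓❓❓❓❓⬛⬛⬛⬛⬛⬛⬛⬛⬛⬛❓❓
❓❓❓❓❓❓⬛⬛⬛⬛⬛⬛⬛⬛⬛⬛❓❓
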